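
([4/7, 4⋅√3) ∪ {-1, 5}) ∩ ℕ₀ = {1, 2, …, 6}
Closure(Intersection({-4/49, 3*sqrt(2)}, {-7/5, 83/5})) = EmptySet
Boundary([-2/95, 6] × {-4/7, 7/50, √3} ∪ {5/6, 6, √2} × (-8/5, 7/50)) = ({5/6, 6, √2} × [-8/5, 7/50]) ∪ ([-2/95, 6] × {-4/7, 7/50, √3})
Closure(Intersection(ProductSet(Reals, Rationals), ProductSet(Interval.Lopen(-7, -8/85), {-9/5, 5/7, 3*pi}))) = ProductSet(Interval(-7, -8/85), {-9/5, 5/7})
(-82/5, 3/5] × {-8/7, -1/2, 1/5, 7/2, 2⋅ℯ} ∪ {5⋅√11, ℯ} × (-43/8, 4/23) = ({5⋅√11, ℯ} × (-43/8, 4/23)) ∪ ((-82/5, 3/5] × {-8/7, -1/2, 1/5, 7/2, 2⋅ℯ})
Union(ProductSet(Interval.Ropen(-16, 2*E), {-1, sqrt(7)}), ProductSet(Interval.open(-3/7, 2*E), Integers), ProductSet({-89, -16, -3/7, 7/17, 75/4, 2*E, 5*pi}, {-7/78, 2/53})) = Union(ProductSet({-89, -16, -3/7, 7/17, 75/4, 2*E, 5*pi}, {-7/78, 2/53}), ProductSet(Interval.Ropen(-16, 2*E), {-1, sqrt(7)}), ProductSet(Interval.open(-3/7, 2*E), Integers))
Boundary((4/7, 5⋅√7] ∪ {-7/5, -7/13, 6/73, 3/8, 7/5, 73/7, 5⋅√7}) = {-7/5, -7/13, 6/73, 3/8, 4/7, 5⋅√7}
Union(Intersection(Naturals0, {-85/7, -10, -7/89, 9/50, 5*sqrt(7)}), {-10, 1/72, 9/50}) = {-10, 1/72, 9/50}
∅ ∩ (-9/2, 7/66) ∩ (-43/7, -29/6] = ∅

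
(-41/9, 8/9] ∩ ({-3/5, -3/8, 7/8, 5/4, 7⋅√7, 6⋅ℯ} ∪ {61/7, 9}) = {-3/5, -3/8, 7/8}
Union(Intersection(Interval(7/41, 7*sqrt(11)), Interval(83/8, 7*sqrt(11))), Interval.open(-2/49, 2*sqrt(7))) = Union(Interval.open(-2/49, 2*sqrt(7)), Interval(83/8, 7*sqrt(11)))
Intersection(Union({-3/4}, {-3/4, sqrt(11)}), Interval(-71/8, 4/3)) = {-3/4}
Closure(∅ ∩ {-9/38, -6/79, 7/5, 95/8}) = ∅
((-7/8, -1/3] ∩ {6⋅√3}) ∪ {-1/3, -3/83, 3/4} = {-1/3, -3/83, 3/4}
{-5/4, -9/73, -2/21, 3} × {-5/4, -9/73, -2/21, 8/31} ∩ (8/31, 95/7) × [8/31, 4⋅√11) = {3} × {8/31}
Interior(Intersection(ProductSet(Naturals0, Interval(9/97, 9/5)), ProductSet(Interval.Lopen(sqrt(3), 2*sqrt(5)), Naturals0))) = EmptySet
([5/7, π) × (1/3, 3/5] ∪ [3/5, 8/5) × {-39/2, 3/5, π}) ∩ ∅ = ∅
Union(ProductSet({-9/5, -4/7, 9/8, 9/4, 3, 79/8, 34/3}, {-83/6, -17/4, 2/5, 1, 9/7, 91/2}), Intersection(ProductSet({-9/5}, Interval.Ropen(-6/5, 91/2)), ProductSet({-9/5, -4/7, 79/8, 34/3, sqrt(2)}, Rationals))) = Union(ProductSet({-9/5}, Intersection(Interval.Ropen(-6/5, 91/2), Rationals)), ProductSet({-9/5, -4/7, 9/8, 9/4, 3, 79/8, 34/3}, {-83/6, -17/4, 2/5, 1, 9/7, 91/2}))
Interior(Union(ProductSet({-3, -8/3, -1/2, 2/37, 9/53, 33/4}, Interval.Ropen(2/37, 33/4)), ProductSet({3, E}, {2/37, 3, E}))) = EmptySet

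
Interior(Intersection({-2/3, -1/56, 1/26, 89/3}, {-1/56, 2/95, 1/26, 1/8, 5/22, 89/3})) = EmptySet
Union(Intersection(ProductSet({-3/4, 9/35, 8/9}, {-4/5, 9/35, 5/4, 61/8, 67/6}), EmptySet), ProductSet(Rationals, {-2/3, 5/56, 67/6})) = ProductSet(Rationals, {-2/3, 5/56, 67/6})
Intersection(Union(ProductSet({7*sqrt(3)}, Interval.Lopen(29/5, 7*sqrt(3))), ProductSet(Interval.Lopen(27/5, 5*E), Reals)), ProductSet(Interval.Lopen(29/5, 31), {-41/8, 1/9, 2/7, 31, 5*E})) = ProductSet(Interval.Lopen(29/5, 5*E), {-41/8, 1/9, 2/7, 31, 5*E})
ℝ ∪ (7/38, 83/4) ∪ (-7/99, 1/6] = (-∞, ∞)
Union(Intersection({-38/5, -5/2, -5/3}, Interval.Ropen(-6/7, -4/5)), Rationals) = Rationals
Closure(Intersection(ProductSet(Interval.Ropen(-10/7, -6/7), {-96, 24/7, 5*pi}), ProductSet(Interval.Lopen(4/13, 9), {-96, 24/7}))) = EmptySet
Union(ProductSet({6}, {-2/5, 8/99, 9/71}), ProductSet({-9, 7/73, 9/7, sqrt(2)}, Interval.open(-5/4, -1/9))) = Union(ProductSet({6}, {-2/5, 8/99, 9/71}), ProductSet({-9, 7/73, 9/7, sqrt(2)}, Interval.open(-5/4, -1/9)))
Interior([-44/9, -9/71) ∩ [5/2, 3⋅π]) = ∅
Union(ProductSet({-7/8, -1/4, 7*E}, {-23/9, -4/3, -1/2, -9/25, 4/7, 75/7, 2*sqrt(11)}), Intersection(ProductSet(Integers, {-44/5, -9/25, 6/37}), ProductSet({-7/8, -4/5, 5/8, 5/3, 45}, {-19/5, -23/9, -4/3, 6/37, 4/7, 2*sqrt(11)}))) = Union(ProductSet({45}, {6/37}), ProductSet({-7/8, -1/4, 7*E}, {-23/9, -4/3, -1/2, -9/25, 4/7, 75/7, 2*sqrt(11)}))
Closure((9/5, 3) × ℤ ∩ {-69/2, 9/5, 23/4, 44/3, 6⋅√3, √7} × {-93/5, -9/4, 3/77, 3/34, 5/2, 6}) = {√7} × {6}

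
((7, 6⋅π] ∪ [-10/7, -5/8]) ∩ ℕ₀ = {8, 9, …, 18}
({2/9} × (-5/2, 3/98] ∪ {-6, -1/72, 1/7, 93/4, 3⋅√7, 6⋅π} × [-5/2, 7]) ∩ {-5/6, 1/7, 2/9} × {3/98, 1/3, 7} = ({2/9} × {3/98}) ∪ ({1/7} × {3/98, 1/3, 7})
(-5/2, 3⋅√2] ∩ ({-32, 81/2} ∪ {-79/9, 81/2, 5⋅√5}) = ∅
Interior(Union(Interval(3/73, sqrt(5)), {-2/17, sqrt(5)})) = Interval.open(3/73, sqrt(5))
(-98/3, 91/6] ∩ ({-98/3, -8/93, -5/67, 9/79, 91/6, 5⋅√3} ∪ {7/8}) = {-8/93, -5/67, 9/79, 7/8, 91/6, 5⋅√3}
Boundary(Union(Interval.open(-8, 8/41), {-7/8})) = {-8, 8/41}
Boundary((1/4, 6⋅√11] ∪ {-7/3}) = {-7/3, 1/4, 6⋅√11}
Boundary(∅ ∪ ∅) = ∅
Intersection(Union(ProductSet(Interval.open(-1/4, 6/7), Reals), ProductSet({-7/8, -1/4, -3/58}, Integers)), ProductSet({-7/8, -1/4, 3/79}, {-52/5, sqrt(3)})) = ProductSet({3/79}, {-52/5, sqrt(3)})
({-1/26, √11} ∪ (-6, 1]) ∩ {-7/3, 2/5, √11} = {-7/3, 2/5, √11}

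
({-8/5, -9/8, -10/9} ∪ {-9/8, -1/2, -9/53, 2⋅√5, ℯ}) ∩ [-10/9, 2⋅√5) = {-10/9, -1/2, -9/53, ℯ}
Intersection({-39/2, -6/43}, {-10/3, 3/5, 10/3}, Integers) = EmptySet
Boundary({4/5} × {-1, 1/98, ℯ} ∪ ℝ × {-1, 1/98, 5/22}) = (ℝ × {-1, 1/98, 5/22}) ∪ ({4/5} × {-1, 1/98, ℯ})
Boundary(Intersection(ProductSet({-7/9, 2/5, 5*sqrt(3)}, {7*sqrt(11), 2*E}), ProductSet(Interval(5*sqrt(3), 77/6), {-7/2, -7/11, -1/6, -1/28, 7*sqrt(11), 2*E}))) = ProductSet({5*sqrt(3)}, {7*sqrt(11), 2*E})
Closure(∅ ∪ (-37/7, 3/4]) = [-37/7, 3/4]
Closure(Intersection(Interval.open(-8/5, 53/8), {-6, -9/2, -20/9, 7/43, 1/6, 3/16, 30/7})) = {7/43, 1/6, 3/16, 30/7}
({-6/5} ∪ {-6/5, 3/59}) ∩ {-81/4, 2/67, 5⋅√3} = ∅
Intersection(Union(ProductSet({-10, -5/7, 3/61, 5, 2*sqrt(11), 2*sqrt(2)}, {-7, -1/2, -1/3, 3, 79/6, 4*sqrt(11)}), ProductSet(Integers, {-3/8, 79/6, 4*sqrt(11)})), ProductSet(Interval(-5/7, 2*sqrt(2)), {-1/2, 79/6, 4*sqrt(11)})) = Union(ProductSet({-5/7, 3/61, 2*sqrt(2)}, {-1/2, 79/6, 4*sqrt(11)}), ProductSet(Range(0, 3, 1), {79/6, 4*sqrt(11)}))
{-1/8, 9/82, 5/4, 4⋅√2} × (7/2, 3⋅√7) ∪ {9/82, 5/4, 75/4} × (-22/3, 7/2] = ({9/82, 5/4, 75/4} × (-22/3, 7/2]) ∪ ({-1/8, 9/82, 5/4, 4⋅√2} × (7/2, 3⋅√7))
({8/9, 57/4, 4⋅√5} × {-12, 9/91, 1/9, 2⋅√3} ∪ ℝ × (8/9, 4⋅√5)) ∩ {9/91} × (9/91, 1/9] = ∅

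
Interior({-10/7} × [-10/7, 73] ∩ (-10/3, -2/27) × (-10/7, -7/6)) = ∅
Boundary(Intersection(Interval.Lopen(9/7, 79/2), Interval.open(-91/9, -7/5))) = EmptySet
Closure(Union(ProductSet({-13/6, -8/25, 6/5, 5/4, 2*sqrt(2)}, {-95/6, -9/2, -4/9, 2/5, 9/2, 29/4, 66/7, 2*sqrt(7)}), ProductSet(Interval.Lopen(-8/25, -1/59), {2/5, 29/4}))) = Union(ProductSet({-13/6, -8/25, 6/5, 5/4, 2*sqrt(2)}, {-95/6, -9/2, -4/9, 2/5, 9/2, 29/4, 66/7, 2*sqrt(7)}), ProductSet(Interval(-8/25, -1/59), {2/5, 29/4}))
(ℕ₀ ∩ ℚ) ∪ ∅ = ℕ₀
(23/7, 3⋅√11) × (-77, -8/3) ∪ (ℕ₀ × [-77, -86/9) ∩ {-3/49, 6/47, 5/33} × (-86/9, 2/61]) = (23/7, 3⋅√11) × (-77, -8/3)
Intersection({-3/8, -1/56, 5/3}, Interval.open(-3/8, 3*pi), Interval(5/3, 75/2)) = {5/3}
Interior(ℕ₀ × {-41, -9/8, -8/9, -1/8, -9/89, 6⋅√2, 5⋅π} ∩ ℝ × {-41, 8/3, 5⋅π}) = ∅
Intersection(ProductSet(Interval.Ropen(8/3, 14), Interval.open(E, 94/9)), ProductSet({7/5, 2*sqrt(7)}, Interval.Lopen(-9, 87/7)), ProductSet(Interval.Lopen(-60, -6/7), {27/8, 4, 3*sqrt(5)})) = EmptySet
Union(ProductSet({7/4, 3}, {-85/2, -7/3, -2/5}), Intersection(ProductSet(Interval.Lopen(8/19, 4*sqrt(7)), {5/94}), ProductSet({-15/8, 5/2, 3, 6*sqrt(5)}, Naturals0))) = ProductSet({7/4, 3}, {-85/2, -7/3, -2/5})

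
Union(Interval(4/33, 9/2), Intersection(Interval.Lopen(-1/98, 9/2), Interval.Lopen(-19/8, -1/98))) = Interval(4/33, 9/2)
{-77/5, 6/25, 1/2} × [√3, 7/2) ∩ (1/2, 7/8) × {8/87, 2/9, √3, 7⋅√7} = ∅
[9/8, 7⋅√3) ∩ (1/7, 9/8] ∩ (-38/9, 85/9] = {9/8}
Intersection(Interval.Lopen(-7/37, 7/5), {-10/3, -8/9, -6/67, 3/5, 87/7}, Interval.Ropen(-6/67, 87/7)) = {-6/67, 3/5}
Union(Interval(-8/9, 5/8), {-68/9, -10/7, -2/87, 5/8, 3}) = Union({-68/9, -10/7, 3}, Interval(-8/9, 5/8))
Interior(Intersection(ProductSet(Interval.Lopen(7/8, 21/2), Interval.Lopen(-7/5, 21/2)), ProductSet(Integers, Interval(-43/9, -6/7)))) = EmptySet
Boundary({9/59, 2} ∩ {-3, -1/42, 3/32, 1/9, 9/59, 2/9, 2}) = {9/59, 2}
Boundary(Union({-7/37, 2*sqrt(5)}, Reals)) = EmptySet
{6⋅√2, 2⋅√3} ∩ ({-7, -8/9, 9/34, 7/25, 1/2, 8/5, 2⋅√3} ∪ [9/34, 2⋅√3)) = {2⋅√3}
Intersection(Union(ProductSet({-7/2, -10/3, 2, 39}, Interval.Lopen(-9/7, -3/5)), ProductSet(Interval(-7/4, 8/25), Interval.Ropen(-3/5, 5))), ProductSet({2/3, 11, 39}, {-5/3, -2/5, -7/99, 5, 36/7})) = EmptySet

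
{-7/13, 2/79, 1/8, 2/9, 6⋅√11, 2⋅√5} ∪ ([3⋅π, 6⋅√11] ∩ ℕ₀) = {-7/13, 2/79, 1/8, 2/9, 6⋅√11, 2⋅√5} ∪ {10, 11, …, 19}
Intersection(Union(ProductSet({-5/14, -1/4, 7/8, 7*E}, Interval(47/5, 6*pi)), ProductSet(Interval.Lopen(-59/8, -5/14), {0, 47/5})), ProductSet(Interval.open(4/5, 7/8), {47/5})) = EmptySet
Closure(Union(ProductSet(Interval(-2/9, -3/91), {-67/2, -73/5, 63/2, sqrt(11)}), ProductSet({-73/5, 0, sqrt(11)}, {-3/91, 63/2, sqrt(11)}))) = Union(ProductSet({-73/5, 0, sqrt(11)}, {-3/91, 63/2, sqrt(11)}), ProductSet(Interval(-2/9, -3/91), {-67/2, -73/5, 63/2, sqrt(11)}))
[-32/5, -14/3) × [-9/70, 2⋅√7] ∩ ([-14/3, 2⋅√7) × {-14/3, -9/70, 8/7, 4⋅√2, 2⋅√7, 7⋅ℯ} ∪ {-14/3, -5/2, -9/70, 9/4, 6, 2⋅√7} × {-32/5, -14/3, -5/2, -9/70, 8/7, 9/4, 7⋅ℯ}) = ∅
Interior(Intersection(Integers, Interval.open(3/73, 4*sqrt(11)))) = EmptySet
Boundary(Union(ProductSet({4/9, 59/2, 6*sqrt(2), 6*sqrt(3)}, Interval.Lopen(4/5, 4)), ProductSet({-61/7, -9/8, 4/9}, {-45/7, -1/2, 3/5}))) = Union(ProductSet({-61/7, -9/8, 4/9}, {-45/7, -1/2, 3/5}), ProductSet({4/9, 59/2, 6*sqrt(2), 6*sqrt(3)}, Interval(4/5, 4)))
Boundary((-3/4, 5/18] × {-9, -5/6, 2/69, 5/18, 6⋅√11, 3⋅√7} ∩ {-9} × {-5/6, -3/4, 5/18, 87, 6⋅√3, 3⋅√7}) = ∅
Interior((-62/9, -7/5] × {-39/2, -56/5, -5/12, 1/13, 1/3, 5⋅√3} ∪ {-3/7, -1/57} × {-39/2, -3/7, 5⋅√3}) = ∅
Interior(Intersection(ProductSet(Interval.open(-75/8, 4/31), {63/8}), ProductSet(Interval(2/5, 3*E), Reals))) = EmptySet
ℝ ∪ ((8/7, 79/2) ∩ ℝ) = (-∞, ∞)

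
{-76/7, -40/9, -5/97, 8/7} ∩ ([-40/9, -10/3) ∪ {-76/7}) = {-76/7, -40/9}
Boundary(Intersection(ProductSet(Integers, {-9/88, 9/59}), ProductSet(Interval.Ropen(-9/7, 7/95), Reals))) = ProductSet(Range(-1, 1, 1), {-9/88, 9/59})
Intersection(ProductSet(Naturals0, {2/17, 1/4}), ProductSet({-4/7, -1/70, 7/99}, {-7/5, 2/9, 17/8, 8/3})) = EmptySet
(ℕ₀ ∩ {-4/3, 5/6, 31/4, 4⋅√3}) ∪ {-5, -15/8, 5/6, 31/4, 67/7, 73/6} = {-5, -15/8, 5/6, 31/4, 67/7, 73/6}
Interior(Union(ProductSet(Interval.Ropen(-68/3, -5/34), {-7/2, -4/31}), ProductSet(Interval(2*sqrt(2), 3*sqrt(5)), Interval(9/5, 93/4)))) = ProductSet(Interval.open(2*sqrt(2), 3*sqrt(5)), Interval.open(9/5, 93/4))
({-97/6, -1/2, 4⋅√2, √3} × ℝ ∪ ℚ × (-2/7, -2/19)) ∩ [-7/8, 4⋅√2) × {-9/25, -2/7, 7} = {-1/2, √3} × {-9/25, -2/7, 7}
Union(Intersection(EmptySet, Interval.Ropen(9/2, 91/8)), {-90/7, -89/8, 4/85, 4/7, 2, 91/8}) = {-90/7, -89/8, 4/85, 4/7, 2, 91/8}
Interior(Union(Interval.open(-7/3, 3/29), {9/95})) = Interval.open(-7/3, 3/29)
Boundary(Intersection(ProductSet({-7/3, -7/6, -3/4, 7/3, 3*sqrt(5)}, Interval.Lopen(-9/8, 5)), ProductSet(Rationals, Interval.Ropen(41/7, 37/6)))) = EmptySet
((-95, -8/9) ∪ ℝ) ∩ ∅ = ∅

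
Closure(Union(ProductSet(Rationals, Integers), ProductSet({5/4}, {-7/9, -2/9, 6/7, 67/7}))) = Union(ProductSet({5/4}, {-7/9, -2/9, 6/7, 67/7}), ProductSet(Reals, Integers))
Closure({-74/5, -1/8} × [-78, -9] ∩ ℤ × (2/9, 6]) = ∅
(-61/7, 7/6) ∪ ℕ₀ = (-61/7, 7/6) ∪ ℕ₀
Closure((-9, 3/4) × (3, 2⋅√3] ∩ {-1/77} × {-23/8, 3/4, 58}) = ∅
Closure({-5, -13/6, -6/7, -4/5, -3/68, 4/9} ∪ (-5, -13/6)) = [-5, -13/6] ∪ {-6/7, -4/5, -3/68, 4/9}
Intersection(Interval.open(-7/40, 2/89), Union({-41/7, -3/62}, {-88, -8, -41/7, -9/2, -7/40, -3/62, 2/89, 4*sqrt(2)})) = {-3/62}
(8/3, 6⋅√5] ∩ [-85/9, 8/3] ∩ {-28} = ∅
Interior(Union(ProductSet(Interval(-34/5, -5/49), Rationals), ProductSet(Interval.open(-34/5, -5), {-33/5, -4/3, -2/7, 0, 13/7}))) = EmptySet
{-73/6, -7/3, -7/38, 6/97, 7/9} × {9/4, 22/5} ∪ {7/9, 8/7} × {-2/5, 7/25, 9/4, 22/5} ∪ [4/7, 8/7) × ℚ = ([4/7, 8/7) × ℚ) ∪ ({7/9, 8/7} × {-2/5, 7/25, 9/4, 22/5}) ∪ ({-73/6, -7/3, -7/38, 6/97, 7/9} × {9/4, 22/5})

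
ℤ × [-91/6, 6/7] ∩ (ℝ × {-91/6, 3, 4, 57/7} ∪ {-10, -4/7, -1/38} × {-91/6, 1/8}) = (ℤ × {-91/6}) ∪ ({-10} × {-91/6, 1/8})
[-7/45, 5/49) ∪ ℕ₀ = [-7/45, 5/49) ∪ ℕ₀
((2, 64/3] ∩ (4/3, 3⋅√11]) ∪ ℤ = ℤ ∪ [2, 3⋅√11]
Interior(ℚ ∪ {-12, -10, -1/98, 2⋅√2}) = ∅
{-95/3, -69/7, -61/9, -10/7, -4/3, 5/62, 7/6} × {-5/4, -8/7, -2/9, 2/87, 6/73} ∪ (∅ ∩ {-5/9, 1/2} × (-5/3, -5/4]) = {-95/3, -69/7, -61/9, -10/7, -4/3, 5/62, 7/6} × {-5/4, -8/7, -2/9, 2/87, 6/73}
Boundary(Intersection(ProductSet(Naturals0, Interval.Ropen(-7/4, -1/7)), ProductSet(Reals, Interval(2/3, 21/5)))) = EmptySet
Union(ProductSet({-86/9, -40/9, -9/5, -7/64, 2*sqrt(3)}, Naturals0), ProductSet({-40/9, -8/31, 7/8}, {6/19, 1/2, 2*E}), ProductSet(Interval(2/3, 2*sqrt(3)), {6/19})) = Union(ProductSet({-40/9, -8/31, 7/8}, {6/19, 1/2, 2*E}), ProductSet({-86/9, -40/9, -9/5, -7/64, 2*sqrt(3)}, Naturals0), ProductSet(Interval(2/3, 2*sqrt(3)), {6/19}))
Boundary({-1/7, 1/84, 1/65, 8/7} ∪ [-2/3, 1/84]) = {-2/3, 1/84, 1/65, 8/7}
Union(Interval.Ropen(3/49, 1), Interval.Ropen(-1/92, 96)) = Interval.Ropen(-1/92, 96)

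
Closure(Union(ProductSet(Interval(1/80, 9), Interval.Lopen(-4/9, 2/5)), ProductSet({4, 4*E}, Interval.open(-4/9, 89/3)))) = Union(ProductSet({4, 4*E}, Interval(-4/9, 89/3)), ProductSet(Interval(1/80, 9), Interval(-4/9, 2/5)))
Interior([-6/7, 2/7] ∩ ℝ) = (-6/7, 2/7)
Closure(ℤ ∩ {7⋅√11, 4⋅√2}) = ∅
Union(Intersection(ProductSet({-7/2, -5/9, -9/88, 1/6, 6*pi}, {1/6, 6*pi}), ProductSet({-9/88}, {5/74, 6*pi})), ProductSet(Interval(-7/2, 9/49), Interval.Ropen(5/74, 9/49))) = Union(ProductSet({-9/88}, {6*pi}), ProductSet(Interval(-7/2, 9/49), Interval.Ropen(5/74, 9/49)))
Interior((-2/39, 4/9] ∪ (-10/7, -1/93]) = (-10/7, 4/9)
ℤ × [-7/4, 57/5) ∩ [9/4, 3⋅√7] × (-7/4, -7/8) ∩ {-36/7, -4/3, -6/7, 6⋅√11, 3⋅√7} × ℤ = ∅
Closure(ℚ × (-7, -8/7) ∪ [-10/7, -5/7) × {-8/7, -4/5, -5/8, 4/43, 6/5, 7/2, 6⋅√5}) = (ℝ × [-7, -8/7]) ∪ ([-10/7, -5/7] × {-8/7, -4/5, -5/8, 4/43, 6/5, 7/2, 6⋅√5})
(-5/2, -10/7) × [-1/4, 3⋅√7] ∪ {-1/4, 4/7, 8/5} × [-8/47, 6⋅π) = ({-1/4, 4/7, 8/5} × [-8/47, 6⋅π)) ∪ ((-5/2, -10/7) × [-1/4, 3⋅√7])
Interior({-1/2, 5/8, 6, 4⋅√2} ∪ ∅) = ∅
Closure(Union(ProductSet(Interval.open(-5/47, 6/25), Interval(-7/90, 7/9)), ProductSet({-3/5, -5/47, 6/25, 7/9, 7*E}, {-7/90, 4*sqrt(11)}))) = Union(ProductSet({-3/5, -5/47, 6/25, 7/9, 7*E}, {-7/90, 4*sqrt(11)}), ProductSet(Interval(-5/47, 6/25), Interval(-7/90, 7/9)))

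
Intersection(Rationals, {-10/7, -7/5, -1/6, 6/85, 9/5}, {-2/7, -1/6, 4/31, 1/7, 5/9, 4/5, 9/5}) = {-1/6, 9/5}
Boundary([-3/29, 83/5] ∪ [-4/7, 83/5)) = {-4/7, 83/5}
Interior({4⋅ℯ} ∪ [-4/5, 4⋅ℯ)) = (-4/5, 4⋅ℯ)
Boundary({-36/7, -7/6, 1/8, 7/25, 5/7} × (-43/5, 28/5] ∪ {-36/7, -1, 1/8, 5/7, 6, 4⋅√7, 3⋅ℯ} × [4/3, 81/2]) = ({-36/7, -7/6, 1/8, 7/25, 5/7} × [-43/5, 28/5]) ∪ ({-36/7, -1, 1/8, 5/7, 6, 4⋅√7, 3⋅ℯ} × [4/3, 81/2])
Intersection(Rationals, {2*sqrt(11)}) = EmptySet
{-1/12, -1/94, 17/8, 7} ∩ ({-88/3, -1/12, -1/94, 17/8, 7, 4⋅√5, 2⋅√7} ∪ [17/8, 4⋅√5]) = {-1/12, -1/94, 17/8, 7}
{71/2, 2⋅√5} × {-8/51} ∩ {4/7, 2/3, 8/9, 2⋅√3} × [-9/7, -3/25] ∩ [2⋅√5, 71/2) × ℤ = ∅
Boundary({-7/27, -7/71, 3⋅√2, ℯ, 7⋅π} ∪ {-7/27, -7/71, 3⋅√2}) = {-7/27, -7/71, 3⋅√2, ℯ, 7⋅π}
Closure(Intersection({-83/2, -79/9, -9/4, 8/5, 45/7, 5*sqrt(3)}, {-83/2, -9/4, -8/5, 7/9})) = {-83/2, -9/4}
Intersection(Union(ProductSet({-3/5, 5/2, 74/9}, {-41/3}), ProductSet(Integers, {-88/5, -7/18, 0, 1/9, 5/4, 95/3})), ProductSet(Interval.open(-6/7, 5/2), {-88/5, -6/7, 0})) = ProductSet(Range(0, 3, 1), {-88/5, 0})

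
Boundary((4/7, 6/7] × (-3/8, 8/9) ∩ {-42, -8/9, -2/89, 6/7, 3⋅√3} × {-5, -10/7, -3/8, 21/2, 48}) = ∅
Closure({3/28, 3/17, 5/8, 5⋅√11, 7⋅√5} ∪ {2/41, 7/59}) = {2/41, 3/28, 7/59, 3/17, 5/8, 5⋅√11, 7⋅√5}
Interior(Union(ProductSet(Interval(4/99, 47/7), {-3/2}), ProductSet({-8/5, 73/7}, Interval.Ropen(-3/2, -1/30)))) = EmptySet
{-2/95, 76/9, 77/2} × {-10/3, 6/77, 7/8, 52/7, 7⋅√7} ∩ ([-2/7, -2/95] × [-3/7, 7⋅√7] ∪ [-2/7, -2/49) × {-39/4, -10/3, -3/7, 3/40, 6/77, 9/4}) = {-2/95} × {6/77, 7/8, 52/7, 7⋅√7}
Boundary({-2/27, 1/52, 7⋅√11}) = {-2/27, 1/52, 7⋅√11}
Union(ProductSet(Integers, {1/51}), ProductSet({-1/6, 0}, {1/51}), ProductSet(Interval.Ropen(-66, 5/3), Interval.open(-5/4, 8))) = Union(ProductSet(Interval.Ropen(-66, 5/3), Interval.open(-5/4, 8)), ProductSet(Union({-1/6}, Integers), {1/51}))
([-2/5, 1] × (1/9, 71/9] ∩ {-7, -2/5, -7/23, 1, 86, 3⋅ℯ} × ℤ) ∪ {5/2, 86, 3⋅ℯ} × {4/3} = ({-2/5, -7/23, 1} × {1, 2, …, 7}) ∪ ({5/2, 86, 3⋅ℯ} × {4/3})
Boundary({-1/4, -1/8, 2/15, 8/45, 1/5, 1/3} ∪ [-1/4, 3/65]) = {-1/4, 3/65, 2/15, 8/45, 1/5, 1/3}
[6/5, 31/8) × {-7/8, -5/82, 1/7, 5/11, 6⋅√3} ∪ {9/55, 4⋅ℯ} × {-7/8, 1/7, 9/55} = ({9/55, 4⋅ℯ} × {-7/8, 1/7, 9/55}) ∪ ([6/5, 31/8) × {-7/8, -5/82, 1/7, 5/11, 6⋅√3})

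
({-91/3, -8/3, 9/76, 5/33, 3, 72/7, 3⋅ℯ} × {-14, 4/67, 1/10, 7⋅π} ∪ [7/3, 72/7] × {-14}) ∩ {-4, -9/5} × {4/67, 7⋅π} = ∅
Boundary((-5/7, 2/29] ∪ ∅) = {-5/7, 2/29}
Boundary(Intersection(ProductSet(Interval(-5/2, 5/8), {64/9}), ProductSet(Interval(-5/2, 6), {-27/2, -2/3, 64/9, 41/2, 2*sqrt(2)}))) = ProductSet(Interval(-5/2, 5/8), {64/9})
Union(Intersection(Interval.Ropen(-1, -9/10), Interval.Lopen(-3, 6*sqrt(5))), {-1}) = Interval.Ropen(-1, -9/10)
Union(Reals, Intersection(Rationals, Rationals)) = Reals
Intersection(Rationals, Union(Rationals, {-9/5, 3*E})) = Rationals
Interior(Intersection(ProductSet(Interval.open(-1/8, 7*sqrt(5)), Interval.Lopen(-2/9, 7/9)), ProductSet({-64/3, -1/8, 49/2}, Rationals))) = EmptySet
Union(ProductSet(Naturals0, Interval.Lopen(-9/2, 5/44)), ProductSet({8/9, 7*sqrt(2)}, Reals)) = Union(ProductSet({8/9, 7*sqrt(2)}, Reals), ProductSet(Naturals0, Interval.Lopen(-9/2, 5/44)))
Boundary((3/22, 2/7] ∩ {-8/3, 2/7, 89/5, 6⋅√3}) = {2/7}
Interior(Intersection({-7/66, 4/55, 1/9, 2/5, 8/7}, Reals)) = EmptySet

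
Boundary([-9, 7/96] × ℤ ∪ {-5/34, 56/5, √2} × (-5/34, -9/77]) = ([-9, 7/96] × ℤ) ∪ ({-5/34, 56/5, √2} × [-5/34, -9/77])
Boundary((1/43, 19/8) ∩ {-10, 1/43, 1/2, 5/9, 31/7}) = {1/2, 5/9}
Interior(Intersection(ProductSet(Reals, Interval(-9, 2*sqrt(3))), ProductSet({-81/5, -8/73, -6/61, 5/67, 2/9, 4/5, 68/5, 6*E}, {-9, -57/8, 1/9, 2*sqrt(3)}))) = EmptySet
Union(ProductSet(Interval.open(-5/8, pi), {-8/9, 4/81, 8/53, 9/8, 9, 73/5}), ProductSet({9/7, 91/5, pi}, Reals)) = Union(ProductSet({9/7, 91/5, pi}, Reals), ProductSet(Interval.open(-5/8, pi), {-8/9, 4/81, 8/53, 9/8, 9, 73/5}))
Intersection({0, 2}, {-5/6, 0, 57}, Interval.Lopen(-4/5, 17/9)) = {0}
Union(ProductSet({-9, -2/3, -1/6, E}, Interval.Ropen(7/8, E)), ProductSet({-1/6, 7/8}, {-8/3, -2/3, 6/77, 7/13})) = Union(ProductSet({-1/6, 7/8}, {-8/3, -2/3, 6/77, 7/13}), ProductSet({-9, -2/3, -1/6, E}, Interval.Ropen(7/8, E)))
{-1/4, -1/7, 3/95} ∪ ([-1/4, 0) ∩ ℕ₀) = {-1/4, -1/7, 3/95}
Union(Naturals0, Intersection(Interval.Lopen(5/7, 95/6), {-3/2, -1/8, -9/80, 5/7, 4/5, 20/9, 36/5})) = Union({4/5, 20/9, 36/5}, Naturals0)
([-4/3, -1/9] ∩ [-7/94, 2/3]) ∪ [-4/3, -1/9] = [-4/3, -1/9]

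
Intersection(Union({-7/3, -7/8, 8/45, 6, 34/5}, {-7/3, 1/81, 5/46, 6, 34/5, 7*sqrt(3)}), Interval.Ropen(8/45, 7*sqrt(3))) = {8/45, 6, 34/5}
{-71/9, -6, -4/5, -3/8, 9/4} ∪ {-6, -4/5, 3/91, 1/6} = {-71/9, -6, -4/5, -3/8, 3/91, 1/6, 9/4}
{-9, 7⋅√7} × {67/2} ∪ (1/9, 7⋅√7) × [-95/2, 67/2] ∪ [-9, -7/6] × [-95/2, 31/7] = ({-9, 7⋅√7} × {67/2}) ∪ ([-9, -7/6] × [-95/2, 31/7]) ∪ ((1/9, 7⋅√7) × [-95/2, 67/2])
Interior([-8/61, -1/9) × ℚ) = ∅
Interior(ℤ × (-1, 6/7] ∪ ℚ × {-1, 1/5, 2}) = ∅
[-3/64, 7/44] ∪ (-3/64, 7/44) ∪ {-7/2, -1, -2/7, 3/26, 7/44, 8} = {-7/2, -1, -2/7, 8} ∪ [-3/64, 7/44]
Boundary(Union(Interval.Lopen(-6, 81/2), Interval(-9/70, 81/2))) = {-6, 81/2}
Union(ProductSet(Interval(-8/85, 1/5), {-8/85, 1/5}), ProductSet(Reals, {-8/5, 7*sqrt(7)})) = Union(ProductSet(Interval(-8/85, 1/5), {-8/85, 1/5}), ProductSet(Reals, {-8/5, 7*sqrt(7)}))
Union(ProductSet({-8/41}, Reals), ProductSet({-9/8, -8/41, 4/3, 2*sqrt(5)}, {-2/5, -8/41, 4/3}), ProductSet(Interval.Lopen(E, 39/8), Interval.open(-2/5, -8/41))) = Union(ProductSet({-8/41}, Reals), ProductSet({-9/8, -8/41, 4/3, 2*sqrt(5)}, {-2/5, -8/41, 4/3}), ProductSet(Interval.Lopen(E, 39/8), Interval.open(-2/5, -8/41)))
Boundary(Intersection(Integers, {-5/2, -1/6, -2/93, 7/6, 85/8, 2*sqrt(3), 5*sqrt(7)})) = EmptySet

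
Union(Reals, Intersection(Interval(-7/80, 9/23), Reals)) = Interval(-oo, oo)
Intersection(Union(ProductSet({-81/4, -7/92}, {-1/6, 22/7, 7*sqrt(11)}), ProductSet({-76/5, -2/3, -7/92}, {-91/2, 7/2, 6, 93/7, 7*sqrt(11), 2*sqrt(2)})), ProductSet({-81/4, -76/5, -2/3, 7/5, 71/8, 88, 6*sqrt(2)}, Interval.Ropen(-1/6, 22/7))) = Union(ProductSet({-81/4}, {-1/6}), ProductSet({-76/5, -2/3}, {2*sqrt(2)}))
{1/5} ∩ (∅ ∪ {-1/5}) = ∅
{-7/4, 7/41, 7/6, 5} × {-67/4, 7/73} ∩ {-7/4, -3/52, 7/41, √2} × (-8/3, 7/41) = {-7/4, 7/41} × {7/73}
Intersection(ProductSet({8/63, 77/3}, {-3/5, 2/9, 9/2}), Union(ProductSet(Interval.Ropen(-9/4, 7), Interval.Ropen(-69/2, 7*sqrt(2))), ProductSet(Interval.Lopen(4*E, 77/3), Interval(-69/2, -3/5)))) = Union(ProductSet({8/63}, {-3/5, 2/9, 9/2}), ProductSet({77/3}, {-3/5}))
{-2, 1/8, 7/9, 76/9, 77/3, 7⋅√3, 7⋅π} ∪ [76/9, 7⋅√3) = {-2, 1/8, 7/9, 77/3, 7⋅π} ∪ [76/9, 7⋅√3]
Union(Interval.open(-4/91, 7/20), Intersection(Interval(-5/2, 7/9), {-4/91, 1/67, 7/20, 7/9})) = Union({7/9}, Interval(-4/91, 7/20))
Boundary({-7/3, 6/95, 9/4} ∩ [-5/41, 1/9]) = {6/95}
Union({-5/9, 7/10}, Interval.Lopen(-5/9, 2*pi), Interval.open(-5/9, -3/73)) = Interval(-5/9, 2*pi)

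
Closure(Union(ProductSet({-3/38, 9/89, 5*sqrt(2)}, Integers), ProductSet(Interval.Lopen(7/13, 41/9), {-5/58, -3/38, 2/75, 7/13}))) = Union(ProductSet({-3/38, 9/89, 5*sqrt(2)}, Integers), ProductSet(Interval(7/13, 41/9), {-5/58, -3/38, 2/75, 7/13}))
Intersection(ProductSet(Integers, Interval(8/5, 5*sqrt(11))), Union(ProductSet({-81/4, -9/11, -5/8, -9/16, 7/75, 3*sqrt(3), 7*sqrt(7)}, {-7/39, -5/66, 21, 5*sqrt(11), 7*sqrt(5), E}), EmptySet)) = EmptySet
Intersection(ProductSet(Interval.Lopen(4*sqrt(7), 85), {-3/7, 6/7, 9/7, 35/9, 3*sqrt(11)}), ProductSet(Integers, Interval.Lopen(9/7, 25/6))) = ProductSet(Range(11, 86, 1), {35/9})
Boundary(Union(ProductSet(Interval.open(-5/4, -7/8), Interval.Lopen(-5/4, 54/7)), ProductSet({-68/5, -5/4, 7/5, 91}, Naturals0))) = Union(ProductSet({-5/4, -7/8}, Interval(-5/4, 54/7)), ProductSet({-68/5, -5/4, 7/5, 91}, Naturals0), ProductSet(Interval(-5/4, -7/8), {-5/4, 54/7}))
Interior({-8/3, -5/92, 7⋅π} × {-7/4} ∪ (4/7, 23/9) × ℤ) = ∅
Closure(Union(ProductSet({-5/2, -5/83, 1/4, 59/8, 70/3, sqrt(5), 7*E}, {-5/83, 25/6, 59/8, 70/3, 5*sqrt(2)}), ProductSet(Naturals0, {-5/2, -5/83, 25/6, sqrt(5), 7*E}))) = Union(ProductSet({-5/2, -5/83, 1/4, 59/8, 70/3, sqrt(5), 7*E}, {-5/83, 25/6, 59/8, 70/3, 5*sqrt(2)}), ProductSet(Naturals0, {-5/2, -5/83, 25/6, sqrt(5), 7*E}))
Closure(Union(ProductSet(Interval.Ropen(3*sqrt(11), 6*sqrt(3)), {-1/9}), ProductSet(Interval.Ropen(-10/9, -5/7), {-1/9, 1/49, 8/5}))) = Union(ProductSet(Interval(-10/9, -5/7), {-1/9, 1/49, 8/5}), ProductSet(Interval(3*sqrt(11), 6*sqrt(3)), {-1/9}))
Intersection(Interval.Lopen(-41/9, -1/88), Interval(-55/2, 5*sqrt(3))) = Interval.Lopen(-41/9, -1/88)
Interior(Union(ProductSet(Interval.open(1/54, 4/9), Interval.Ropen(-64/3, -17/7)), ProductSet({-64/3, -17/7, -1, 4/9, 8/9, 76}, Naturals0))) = ProductSet(Interval.open(1/54, 4/9), Union(Complement(Interval.open(-64/3, -17/7), Naturals0), Interval.open(-64/3, -17/7)))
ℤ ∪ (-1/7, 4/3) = ℤ ∪ (-1/7, 4/3)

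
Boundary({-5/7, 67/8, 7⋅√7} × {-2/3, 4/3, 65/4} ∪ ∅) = {-5/7, 67/8, 7⋅√7} × {-2/3, 4/3, 65/4}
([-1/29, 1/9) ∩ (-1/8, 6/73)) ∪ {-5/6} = {-5/6} ∪ [-1/29, 6/73)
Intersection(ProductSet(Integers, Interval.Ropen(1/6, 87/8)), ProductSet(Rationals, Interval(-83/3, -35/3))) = EmptySet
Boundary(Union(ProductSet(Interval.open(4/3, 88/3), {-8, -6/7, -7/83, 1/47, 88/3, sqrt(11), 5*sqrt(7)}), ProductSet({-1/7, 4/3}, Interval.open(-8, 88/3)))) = Union(ProductSet({-1/7, 4/3}, Interval(-8, 88/3)), ProductSet(Interval(4/3, 88/3), {-8, -6/7, -7/83, 1/47, 88/3, sqrt(11), 5*sqrt(7)}))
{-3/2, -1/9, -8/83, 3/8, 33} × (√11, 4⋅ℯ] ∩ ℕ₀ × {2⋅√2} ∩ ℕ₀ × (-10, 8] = ∅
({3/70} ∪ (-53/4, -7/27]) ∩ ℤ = {-13, -12, …, -1}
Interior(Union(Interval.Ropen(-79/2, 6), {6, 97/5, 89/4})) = Interval.open(-79/2, 6)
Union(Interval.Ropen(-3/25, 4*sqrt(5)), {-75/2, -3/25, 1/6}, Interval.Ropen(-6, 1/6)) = Union({-75/2}, Interval.Ropen(-6, 4*sqrt(5)))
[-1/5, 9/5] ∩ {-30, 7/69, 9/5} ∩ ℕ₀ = ∅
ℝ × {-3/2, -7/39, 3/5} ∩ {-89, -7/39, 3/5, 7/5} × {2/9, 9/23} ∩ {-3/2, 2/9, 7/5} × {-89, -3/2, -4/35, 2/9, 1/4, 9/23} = ∅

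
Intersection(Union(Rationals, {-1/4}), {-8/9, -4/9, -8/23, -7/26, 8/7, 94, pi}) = {-8/9, -4/9, -8/23, -7/26, 8/7, 94}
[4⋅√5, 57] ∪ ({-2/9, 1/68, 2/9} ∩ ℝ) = {-2/9, 1/68, 2/9} ∪ [4⋅√5, 57]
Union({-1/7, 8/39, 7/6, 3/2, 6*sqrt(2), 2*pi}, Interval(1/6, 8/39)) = Union({-1/7, 7/6, 3/2, 6*sqrt(2), 2*pi}, Interval(1/6, 8/39))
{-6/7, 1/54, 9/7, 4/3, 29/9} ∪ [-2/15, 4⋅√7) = {-6/7} ∪ [-2/15, 4⋅√7)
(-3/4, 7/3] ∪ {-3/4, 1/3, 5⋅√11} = [-3/4, 7/3] ∪ {5⋅√11}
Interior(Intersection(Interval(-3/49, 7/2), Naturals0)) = EmptySet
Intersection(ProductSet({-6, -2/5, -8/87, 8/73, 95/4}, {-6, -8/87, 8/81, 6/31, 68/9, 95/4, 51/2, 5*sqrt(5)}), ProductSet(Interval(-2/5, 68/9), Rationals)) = ProductSet({-2/5, -8/87, 8/73}, {-6, -8/87, 8/81, 6/31, 68/9, 95/4, 51/2})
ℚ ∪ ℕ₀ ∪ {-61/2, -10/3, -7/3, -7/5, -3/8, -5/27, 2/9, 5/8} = ℚ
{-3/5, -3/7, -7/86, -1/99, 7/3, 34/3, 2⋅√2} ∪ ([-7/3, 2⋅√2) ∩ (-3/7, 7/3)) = {-3/5, 34/3, 2⋅√2} ∪ [-3/7, 7/3]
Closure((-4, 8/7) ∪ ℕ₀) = [-4, 8/7] ∪ ℕ₀ ∪ (ℕ₀ \ (-4, 8/7))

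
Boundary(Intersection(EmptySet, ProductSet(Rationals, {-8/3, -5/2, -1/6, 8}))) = EmptySet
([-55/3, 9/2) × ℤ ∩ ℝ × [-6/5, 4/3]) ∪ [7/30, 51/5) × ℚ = ([7/30, 51/5) × ℚ) ∪ ([-55/3, 9/2) × {-1, 0, 1})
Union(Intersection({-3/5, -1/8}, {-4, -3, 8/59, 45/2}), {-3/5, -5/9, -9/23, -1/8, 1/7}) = {-3/5, -5/9, -9/23, -1/8, 1/7}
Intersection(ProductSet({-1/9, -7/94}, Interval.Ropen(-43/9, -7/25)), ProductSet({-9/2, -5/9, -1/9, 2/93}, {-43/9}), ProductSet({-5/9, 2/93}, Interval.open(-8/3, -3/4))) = EmptySet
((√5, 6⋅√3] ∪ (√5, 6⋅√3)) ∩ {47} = ∅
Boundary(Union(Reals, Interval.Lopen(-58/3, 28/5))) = EmptySet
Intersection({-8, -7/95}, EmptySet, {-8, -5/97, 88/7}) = EmptySet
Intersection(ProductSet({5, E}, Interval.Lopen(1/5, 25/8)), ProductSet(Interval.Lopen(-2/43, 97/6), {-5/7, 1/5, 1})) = ProductSet({5, E}, {1})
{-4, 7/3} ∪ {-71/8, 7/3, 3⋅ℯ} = {-71/8, -4, 7/3, 3⋅ℯ}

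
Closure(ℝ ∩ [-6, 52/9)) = [-6, 52/9]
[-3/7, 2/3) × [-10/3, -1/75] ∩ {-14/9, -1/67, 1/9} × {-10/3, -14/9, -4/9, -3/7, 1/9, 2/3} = {-1/67, 1/9} × {-10/3, -14/9, -4/9, -3/7}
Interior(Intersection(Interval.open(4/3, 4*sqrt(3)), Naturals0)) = EmptySet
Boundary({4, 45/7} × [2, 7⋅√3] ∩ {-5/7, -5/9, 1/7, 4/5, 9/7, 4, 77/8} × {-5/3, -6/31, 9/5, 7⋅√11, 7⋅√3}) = {4} × {7⋅√3}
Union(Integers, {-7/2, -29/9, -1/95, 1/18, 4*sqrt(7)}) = Union({-7/2, -29/9, -1/95, 1/18, 4*sqrt(7)}, Integers)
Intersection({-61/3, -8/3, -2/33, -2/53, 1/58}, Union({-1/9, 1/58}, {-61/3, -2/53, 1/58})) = {-61/3, -2/53, 1/58}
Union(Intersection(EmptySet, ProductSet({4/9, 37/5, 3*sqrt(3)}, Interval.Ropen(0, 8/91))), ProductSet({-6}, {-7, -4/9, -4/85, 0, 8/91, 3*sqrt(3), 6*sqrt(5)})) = ProductSet({-6}, {-7, -4/9, -4/85, 0, 8/91, 3*sqrt(3), 6*sqrt(5)})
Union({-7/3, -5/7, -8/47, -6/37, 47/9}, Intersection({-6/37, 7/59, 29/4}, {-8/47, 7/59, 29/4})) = {-7/3, -5/7, -8/47, -6/37, 7/59, 47/9, 29/4}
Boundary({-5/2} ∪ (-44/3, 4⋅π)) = {-44/3, 4⋅π}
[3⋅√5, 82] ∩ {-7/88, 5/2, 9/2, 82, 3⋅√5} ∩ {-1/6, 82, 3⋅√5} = {82, 3⋅√5}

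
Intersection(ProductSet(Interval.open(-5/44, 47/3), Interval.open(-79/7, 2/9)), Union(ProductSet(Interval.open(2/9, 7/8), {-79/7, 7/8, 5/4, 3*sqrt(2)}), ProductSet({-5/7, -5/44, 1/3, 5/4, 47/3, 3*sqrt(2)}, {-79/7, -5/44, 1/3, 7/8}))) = ProductSet({1/3, 5/4, 3*sqrt(2)}, {-5/44})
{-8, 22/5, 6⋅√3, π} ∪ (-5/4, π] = {-8, 22/5, 6⋅√3} ∪ (-5/4, π]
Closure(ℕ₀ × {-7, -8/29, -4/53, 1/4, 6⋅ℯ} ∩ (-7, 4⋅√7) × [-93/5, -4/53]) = {0, 1, …, 10} × {-7, -8/29, -4/53}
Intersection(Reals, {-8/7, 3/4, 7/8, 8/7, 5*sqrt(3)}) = {-8/7, 3/4, 7/8, 8/7, 5*sqrt(3)}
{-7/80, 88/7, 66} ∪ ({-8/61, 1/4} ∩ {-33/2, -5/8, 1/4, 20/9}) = {-7/80, 1/4, 88/7, 66}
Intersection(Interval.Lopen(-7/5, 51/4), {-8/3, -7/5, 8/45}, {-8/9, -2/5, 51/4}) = EmptySet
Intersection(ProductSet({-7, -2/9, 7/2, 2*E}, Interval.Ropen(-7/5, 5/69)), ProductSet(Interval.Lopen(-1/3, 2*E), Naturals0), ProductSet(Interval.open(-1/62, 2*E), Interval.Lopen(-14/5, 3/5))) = ProductSet({7/2}, Range(0, 1, 1))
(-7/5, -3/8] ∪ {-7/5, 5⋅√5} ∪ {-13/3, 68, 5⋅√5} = {-13/3, 68, 5⋅√5} ∪ [-7/5, -3/8]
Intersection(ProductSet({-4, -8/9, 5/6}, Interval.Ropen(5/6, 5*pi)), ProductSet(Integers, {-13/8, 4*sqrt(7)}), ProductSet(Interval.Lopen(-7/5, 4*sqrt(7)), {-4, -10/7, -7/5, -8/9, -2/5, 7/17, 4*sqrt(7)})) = EmptySet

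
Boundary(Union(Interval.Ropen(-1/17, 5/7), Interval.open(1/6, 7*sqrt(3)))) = {-1/17, 7*sqrt(3)}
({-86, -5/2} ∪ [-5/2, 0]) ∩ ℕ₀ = {0}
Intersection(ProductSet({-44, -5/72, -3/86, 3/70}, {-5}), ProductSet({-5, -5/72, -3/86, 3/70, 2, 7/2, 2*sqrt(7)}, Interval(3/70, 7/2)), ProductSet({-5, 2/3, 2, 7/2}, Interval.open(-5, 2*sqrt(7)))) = EmptySet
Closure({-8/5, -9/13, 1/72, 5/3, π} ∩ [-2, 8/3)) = {-8/5, -9/13, 1/72, 5/3}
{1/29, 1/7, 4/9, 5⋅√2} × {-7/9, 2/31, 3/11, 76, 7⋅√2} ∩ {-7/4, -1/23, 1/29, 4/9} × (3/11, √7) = ∅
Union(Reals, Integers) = Reals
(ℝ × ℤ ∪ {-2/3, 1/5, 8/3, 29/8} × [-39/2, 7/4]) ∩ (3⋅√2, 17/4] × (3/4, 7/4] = (3⋅√2, 17/4] × {1}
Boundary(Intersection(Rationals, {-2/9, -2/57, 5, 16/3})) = {-2/9, -2/57, 5, 16/3}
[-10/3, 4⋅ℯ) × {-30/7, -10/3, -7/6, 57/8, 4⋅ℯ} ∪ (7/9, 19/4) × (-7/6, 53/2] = ((7/9, 19/4) × (-7/6, 53/2]) ∪ ([-10/3, 4⋅ℯ) × {-30/7, -10/3, -7/6, 57/8, 4⋅ℯ})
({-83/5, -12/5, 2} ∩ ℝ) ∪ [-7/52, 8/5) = {-83/5, -12/5, 2} ∪ [-7/52, 8/5)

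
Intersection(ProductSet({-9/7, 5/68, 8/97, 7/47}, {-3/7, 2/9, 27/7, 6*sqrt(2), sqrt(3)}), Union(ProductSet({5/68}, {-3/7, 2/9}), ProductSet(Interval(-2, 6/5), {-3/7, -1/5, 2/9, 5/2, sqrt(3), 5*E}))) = ProductSet({-9/7, 5/68, 8/97, 7/47}, {-3/7, 2/9, sqrt(3)})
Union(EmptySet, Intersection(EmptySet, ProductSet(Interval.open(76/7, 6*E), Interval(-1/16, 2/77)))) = EmptySet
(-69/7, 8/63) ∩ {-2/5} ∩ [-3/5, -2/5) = ∅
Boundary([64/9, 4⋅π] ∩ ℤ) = {8, 9, …, 12}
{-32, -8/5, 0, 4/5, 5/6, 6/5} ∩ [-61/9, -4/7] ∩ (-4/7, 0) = ∅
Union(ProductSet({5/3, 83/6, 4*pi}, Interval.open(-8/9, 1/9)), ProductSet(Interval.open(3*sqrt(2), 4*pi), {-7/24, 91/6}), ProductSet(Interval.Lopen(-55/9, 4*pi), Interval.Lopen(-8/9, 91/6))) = Union(ProductSet({5/3, 83/6, 4*pi}, Interval.open(-8/9, 1/9)), ProductSet(Interval.Lopen(-55/9, 4*pi), Interval.Lopen(-8/9, 91/6)))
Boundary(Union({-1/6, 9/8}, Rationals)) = Reals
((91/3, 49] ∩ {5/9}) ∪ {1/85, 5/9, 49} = {1/85, 5/9, 49}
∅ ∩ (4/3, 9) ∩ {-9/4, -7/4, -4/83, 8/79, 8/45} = ∅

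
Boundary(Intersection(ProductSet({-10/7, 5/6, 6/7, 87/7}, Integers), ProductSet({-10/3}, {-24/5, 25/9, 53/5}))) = EmptySet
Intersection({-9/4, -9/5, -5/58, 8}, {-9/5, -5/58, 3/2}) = {-9/5, -5/58}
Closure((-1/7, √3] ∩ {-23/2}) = ∅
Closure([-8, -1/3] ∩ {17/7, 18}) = ∅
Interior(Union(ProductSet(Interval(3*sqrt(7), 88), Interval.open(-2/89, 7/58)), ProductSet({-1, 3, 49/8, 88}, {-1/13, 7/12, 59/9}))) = ProductSet(Interval.open(3*sqrt(7), 88), Interval.open(-2/89, 7/58))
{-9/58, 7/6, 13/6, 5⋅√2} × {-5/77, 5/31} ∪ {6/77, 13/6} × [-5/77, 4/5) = ({6/77, 13/6} × [-5/77, 4/5)) ∪ ({-9/58, 7/6, 13/6, 5⋅√2} × {-5/77, 5/31})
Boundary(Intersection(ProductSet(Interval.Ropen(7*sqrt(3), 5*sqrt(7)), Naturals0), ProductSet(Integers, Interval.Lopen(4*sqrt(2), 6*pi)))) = ProductSet(Range(13, 14, 1), Range(6, 19, 1))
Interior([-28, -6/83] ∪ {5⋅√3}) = (-28, -6/83)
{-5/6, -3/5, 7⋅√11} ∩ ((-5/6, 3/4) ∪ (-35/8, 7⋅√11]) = {-5/6, -3/5, 7⋅√11}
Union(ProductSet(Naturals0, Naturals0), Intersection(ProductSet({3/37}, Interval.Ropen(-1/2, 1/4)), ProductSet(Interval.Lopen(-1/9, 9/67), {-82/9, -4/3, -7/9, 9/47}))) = Union(ProductSet({3/37}, {9/47}), ProductSet(Naturals0, Naturals0))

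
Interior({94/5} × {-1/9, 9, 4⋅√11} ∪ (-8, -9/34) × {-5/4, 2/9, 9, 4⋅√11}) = ∅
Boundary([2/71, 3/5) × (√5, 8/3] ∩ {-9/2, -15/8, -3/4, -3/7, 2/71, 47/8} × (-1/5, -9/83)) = ∅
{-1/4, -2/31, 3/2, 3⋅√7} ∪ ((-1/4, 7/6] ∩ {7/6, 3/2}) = {-1/4, -2/31, 7/6, 3/2, 3⋅√7}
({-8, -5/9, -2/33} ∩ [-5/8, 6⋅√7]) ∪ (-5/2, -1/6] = (-5/2, -1/6] ∪ {-2/33}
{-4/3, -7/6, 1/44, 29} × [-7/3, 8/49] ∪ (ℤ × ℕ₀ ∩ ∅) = {-4/3, -7/6, 1/44, 29} × [-7/3, 8/49]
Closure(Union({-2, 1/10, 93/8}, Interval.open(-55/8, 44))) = Interval(-55/8, 44)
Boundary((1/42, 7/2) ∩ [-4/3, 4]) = {1/42, 7/2}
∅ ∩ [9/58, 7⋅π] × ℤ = ∅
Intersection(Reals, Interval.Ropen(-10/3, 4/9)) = Interval.Ropen(-10/3, 4/9)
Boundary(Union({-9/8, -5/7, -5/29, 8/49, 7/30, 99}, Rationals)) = Reals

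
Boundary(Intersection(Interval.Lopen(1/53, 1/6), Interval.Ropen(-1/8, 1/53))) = EmptySet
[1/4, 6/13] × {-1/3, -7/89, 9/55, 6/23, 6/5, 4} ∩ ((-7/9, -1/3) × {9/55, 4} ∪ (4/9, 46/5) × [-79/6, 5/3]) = (4/9, 6/13] × {-1/3, -7/89, 9/55, 6/23, 6/5}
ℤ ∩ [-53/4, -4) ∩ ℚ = {-13, -12, …, -5}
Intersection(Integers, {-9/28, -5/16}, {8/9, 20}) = EmptySet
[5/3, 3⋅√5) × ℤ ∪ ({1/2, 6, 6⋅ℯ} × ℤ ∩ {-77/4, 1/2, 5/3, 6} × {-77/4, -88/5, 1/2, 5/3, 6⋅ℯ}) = [5/3, 3⋅√5) × ℤ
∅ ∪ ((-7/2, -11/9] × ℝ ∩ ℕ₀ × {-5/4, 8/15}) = ∅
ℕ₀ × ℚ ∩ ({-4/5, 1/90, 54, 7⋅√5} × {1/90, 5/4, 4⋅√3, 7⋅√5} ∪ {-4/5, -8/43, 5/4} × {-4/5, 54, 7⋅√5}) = {54} × {1/90, 5/4}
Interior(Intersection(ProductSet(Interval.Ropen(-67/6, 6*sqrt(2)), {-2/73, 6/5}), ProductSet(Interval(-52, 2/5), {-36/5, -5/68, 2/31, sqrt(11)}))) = EmptySet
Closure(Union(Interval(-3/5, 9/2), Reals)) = Interval(-oo, oo)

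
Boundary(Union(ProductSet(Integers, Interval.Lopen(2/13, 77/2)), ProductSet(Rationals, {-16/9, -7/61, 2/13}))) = Union(ProductSet(Integers, Interval(2/13, 77/2)), ProductSet(Reals, {-16/9, -7/61, 2/13}))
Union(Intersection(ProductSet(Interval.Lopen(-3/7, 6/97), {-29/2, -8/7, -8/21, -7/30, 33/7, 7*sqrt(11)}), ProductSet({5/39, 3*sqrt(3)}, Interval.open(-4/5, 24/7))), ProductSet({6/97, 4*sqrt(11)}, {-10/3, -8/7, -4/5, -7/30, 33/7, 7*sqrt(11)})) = ProductSet({6/97, 4*sqrt(11)}, {-10/3, -8/7, -4/5, -7/30, 33/7, 7*sqrt(11)})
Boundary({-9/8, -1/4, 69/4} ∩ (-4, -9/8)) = ∅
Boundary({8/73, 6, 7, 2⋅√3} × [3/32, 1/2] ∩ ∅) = ∅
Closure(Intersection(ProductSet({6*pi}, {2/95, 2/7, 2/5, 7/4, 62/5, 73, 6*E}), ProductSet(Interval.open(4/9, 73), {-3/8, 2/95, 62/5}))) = ProductSet({6*pi}, {2/95, 62/5})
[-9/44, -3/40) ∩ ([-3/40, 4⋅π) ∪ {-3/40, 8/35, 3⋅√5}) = ∅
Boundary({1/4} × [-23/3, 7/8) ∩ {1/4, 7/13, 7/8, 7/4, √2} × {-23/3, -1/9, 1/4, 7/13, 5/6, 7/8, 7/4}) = {1/4} × {-23/3, -1/9, 1/4, 7/13, 5/6}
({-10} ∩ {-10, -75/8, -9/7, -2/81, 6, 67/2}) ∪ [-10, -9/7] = [-10, -9/7]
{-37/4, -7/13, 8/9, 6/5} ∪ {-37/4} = {-37/4, -7/13, 8/9, 6/5}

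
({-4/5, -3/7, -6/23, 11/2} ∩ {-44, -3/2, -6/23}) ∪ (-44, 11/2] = (-44, 11/2]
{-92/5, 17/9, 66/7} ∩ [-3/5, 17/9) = ∅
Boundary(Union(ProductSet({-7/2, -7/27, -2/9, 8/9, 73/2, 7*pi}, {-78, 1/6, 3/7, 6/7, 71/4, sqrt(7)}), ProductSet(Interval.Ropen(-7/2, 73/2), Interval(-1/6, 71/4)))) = Union(ProductSet({-7/2, 73/2}, Union({-78}, Interval(-1/6, 71/4))), ProductSet({-7/2, -7/27, -2/9, 8/9, 73/2, 7*pi}, {-78, 71/4}), ProductSet(Interval(-7/2, 73/2), {-1/6, 71/4}))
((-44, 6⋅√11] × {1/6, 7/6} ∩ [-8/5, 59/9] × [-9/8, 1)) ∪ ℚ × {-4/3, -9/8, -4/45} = (ℚ × {-4/3, -9/8, -4/45}) ∪ ([-8/5, 59/9] × {1/6})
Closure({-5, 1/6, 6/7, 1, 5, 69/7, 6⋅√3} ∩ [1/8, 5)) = {1/6, 6/7, 1}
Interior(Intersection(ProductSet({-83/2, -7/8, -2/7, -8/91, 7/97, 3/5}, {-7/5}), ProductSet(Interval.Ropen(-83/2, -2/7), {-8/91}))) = EmptySet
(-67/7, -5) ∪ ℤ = ℤ ∪ (-67/7, -5]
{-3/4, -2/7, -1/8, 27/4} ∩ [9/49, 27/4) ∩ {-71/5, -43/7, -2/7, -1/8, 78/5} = ∅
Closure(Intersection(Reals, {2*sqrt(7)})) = {2*sqrt(7)}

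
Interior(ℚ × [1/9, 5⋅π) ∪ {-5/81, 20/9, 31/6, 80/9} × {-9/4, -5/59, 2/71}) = ∅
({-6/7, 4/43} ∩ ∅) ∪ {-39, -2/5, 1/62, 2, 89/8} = {-39, -2/5, 1/62, 2, 89/8}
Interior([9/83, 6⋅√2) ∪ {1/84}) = (9/83, 6⋅√2)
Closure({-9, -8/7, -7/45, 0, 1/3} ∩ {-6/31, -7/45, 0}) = {-7/45, 0}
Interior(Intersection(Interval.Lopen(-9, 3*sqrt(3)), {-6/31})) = EmptySet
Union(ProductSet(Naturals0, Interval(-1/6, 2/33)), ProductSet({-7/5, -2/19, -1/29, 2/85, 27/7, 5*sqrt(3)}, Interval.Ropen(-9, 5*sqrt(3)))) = Union(ProductSet({-7/5, -2/19, -1/29, 2/85, 27/7, 5*sqrt(3)}, Interval.Ropen(-9, 5*sqrt(3))), ProductSet(Naturals0, Interval(-1/6, 2/33)))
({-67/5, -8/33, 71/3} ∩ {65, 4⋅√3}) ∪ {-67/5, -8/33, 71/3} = {-67/5, -8/33, 71/3}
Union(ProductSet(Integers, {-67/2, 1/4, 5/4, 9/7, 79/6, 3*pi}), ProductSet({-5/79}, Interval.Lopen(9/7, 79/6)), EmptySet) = Union(ProductSet({-5/79}, Interval.Lopen(9/7, 79/6)), ProductSet(Integers, {-67/2, 1/4, 5/4, 9/7, 79/6, 3*pi}))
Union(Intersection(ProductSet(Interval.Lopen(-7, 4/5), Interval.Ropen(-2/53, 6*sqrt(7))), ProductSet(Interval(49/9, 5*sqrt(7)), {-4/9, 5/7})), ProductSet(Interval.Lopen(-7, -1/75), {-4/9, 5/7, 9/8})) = ProductSet(Interval.Lopen(-7, -1/75), {-4/9, 5/7, 9/8})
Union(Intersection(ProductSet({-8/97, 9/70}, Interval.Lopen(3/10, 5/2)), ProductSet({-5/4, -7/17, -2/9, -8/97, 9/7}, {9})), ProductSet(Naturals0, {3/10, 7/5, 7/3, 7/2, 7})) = ProductSet(Naturals0, {3/10, 7/5, 7/3, 7/2, 7})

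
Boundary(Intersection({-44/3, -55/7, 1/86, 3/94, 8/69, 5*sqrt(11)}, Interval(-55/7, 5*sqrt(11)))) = {-55/7, 1/86, 3/94, 8/69, 5*sqrt(11)}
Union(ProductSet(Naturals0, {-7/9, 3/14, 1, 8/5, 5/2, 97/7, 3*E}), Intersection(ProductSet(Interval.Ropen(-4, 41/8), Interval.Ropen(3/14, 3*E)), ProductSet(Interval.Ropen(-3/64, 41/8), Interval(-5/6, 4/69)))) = ProductSet(Naturals0, {-7/9, 3/14, 1, 8/5, 5/2, 97/7, 3*E})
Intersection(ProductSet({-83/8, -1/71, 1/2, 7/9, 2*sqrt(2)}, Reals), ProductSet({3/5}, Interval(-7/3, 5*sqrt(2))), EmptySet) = EmptySet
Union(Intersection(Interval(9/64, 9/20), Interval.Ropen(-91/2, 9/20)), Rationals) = Union(Interval(9/64, 9/20), Rationals)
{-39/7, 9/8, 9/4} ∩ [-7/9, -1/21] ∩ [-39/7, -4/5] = ∅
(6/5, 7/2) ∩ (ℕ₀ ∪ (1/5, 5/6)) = {2, 3}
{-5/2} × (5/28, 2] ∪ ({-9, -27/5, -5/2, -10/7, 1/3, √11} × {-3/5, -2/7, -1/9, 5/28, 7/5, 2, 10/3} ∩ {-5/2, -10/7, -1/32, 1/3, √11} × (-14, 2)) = ({-5/2} × (5/28, 2]) ∪ ({-5/2, -10/7, 1/3, √11} × {-3/5, -2/7, -1/9, 5/28, 7/5})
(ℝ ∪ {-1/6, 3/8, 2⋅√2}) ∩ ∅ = ∅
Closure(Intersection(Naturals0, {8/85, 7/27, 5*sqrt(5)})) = EmptySet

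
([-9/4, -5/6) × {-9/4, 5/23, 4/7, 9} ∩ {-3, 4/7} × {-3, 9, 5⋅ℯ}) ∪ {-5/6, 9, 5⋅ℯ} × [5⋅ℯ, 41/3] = {-5/6, 9, 5⋅ℯ} × [5⋅ℯ, 41/3]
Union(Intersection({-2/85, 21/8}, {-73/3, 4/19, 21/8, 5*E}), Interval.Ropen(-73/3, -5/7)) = Union({21/8}, Interval.Ropen(-73/3, -5/7))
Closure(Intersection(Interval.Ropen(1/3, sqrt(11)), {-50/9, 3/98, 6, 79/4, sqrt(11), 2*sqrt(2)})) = {2*sqrt(2)}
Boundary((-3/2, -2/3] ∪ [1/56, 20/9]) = {-3/2, -2/3, 1/56, 20/9}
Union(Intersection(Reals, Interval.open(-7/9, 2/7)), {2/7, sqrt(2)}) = Union({sqrt(2)}, Interval.Lopen(-7/9, 2/7))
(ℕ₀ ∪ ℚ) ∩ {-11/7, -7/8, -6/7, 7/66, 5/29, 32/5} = {-11/7, -7/8, -6/7, 7/66, 5/29, 32/5}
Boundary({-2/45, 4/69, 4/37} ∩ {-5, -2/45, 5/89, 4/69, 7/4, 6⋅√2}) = {-2/45, 4/69}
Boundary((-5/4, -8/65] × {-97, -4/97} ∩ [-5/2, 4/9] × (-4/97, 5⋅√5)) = ∅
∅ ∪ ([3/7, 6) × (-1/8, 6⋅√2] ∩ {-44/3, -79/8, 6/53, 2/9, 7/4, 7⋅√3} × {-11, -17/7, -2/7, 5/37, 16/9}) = {7/4} × {5/37, 16/9}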